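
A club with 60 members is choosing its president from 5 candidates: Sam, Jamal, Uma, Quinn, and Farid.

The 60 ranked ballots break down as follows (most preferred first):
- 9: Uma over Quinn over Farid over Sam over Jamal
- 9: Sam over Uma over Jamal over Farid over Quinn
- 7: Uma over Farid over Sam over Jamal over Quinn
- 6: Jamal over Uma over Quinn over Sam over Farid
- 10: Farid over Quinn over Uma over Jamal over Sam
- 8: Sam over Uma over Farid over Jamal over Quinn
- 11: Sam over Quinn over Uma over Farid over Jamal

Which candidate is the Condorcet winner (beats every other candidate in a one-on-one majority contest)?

Uma

Uma vs Sam: 32–28
Uma vs Jamal: 54–6
Uma vs Quinn: 39–21
Uma vs Farid: 50–10
Uma beats every other candidate.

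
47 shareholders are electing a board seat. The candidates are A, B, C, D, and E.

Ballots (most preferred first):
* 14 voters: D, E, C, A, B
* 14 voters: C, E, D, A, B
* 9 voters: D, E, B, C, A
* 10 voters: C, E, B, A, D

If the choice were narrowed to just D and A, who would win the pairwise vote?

D

D is ranked above A on 37 ballots; A above D on 10.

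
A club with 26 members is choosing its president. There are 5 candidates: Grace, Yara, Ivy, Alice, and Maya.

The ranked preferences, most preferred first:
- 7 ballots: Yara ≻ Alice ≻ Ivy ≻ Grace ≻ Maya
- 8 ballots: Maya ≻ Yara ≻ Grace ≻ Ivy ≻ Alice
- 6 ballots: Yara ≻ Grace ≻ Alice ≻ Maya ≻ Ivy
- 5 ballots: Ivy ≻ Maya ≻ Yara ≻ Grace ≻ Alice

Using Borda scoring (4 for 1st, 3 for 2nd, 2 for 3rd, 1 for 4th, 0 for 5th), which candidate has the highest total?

Grace: 7×1 + 8×2 + 6×3 + 5×1 = 46
Yara: 7×4 + 8×3 + 6×4 + 5×2 = 86
Ivy: 7×2 + 8×1 + 6×0 + 5×4 = 42
Alice: 7×3 + 8×0 + 6×2 + 5×0 = 33
Maya: 7×0 + 8×4 + 6×1 + 5×3 = 53

Yara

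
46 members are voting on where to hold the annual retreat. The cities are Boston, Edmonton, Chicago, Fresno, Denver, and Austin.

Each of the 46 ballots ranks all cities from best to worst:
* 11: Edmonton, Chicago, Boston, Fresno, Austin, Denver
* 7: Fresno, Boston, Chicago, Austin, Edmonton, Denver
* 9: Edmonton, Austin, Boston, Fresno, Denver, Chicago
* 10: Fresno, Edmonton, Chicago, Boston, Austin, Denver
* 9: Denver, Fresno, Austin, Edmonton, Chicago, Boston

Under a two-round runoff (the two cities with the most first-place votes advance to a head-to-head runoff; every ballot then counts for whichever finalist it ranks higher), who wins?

Round 1 first-place votes: Boston 0, Edmonton 20, Chicago 0, Fresno 17, Denver 9, Austin 0. Edmonton and Fresno advance.
Runoff: Edmonton is ranked above Fresno on 20 ballots, Fresno above Edmonton on 26.

Fresno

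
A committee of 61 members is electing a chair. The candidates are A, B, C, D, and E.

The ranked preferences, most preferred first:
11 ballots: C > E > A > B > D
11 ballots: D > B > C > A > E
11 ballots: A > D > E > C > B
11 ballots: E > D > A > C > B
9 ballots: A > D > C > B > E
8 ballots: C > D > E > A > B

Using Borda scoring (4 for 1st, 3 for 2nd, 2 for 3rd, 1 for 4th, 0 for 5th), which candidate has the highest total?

D

A: 11×2 + 11×1 + 11×4 + 11×2 + 9×4 + 8×1 = 143
B: 11×1 + 11×3 + 11×0 + 11×0 + 9×1 + 8×0 = 53
C: 11×4 + 11×2 + 11×1 + 11×1 + 9×2 + 8×4 = 138
D: 11×0 + 11×4 + 11×3 + 11×3 + 9×3 + 8×3 = 161
E: 11×3 + 11×0 + 11×2 + 11×4 + 9×0 + 8×2 = 115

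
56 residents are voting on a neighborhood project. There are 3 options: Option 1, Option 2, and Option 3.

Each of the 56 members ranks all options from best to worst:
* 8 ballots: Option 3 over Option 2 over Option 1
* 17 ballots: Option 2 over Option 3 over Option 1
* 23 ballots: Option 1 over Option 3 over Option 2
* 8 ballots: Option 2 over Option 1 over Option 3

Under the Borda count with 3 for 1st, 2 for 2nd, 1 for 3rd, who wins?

Option 2

Option 1: 8×1 + 17×1 + 23×3 + 8×2 = 110
Option 2: 8×2 + 17×3 + 23×1 + 8×3 = 114
Option 3: 8×3 + 17×2 + 23×2 + 8×1 = 112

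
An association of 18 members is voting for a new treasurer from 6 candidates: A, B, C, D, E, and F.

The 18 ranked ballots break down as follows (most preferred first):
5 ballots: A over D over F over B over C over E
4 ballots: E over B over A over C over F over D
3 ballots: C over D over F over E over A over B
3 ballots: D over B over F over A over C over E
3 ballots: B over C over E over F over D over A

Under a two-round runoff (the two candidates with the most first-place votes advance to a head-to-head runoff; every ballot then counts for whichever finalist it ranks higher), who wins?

E

Round 1 first-place votes: A 5, B 3, C 3, D 3, E 4, F 0. A and E advance.
Runoff: A is ranked above E on 8 ballots, E above A on 10.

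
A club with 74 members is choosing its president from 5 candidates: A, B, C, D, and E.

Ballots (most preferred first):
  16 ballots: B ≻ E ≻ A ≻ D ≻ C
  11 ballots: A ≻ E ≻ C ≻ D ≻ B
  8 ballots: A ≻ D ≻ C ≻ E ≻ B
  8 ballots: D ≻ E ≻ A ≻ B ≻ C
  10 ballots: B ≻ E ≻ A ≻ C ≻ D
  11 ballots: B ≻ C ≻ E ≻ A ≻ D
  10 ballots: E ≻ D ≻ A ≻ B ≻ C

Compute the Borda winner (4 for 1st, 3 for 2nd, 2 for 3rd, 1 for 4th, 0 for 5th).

A: 16×2 + 11×4 + 8×4 + 8×2 + 10×2 + 11×1 + 10×2 = 175
B: 16×4 + 11×0 + 8×0 + 8×1 + 10×4 + 11×4 + 10×1 = 166
C: 16×0 + 11×2 + 8×2 + 8×0 + 10×1 + 11×3 + 10×0 = 81
D: 16×1 + 11×1 + 8×3 + 8×4 + 10×0 + 11×0 + 10×3 = 113
E: 16×3 + 11×3 + 8×1 + 8×3 + 10×3 + 11×2 + 10×4 = 205

E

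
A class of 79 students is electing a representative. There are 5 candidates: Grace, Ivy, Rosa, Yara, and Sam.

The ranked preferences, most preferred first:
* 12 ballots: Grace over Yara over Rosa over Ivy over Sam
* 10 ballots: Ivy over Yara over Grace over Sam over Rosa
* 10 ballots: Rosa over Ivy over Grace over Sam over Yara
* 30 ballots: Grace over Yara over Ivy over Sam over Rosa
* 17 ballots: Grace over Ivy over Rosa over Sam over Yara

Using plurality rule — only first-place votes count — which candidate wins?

Grace

First-place votes: Grace 59, Ivy 10, Rosa 10, Yara 0, Sam 0.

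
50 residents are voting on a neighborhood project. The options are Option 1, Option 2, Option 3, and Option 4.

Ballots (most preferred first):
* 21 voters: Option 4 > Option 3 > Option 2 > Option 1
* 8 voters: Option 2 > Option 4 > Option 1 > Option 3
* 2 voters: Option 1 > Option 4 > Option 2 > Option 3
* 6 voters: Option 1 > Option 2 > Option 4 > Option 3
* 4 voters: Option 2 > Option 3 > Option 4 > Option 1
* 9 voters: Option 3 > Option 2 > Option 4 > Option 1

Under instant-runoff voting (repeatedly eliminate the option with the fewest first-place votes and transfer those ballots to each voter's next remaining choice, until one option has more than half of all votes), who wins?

Option 2

Round 1: Option 1 8, Option 2 12, Option 3 9, Option 4 21. Option 1 eliminated.
Round 2: Option 2 18, Option 3 9, Option 4 23. Option 3 eliminated.
Round 3: Option 2 27, Option 4 23. Option 2 has a majority (≥26).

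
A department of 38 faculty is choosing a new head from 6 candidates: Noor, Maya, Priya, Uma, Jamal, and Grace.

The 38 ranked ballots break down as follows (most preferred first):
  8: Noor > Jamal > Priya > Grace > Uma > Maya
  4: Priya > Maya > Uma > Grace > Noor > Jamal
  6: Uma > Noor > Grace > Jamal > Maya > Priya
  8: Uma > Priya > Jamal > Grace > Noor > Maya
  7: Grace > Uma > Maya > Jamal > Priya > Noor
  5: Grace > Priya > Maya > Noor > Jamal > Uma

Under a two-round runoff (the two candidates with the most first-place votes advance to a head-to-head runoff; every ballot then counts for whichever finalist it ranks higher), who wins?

Grace

Round 1 first-place votes: Noor 8, Maya 0, Priya 4, Uma 14, Jamal 0, Grace 12. Uma and Grace advance.
Runoff: Uma is ranked above Grace on 18 ballots, Grace above Uma on 20.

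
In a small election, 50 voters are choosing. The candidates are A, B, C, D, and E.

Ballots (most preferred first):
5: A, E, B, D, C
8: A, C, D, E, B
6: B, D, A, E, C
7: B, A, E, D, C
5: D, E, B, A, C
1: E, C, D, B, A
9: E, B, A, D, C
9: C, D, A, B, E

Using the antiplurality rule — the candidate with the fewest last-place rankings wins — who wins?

D

Last-place votes: A 1, B 8, C 32, D 0, E 9.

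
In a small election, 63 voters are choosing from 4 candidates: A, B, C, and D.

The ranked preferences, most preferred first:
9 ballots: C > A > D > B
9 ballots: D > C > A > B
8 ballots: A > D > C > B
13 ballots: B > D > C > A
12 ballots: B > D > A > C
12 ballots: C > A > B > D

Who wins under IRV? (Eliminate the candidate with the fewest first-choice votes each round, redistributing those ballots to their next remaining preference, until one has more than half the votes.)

Round 1: A 8, B 25, C 21, D 9. A eliminated.
Round 2: B 25, C 21, D 17. D eliminated.
Round 3: B 25, C 38. C has a majority (≥32).

C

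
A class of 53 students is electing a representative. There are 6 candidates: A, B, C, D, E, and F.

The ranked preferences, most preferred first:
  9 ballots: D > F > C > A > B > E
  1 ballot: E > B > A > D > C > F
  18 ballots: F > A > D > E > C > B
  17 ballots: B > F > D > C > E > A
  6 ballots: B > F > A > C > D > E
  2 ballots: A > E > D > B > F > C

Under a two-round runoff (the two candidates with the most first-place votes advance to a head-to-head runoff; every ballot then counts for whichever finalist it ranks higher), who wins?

Round 1 first-place votes: A 2, B 23, C 0, D 9, E 1, F 18. B and F advance.
Runoff: B is ranked above F on 26 ballots, F above B on 27.

F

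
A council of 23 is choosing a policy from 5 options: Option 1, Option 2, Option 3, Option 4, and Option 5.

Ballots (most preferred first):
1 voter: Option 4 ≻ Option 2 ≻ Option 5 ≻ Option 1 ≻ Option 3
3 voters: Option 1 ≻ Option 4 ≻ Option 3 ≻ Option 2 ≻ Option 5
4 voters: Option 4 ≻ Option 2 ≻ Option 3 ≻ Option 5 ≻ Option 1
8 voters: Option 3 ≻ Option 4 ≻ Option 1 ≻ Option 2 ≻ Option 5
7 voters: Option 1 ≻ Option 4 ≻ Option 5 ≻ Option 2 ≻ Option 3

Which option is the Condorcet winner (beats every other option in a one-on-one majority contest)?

Option 4

Option 4 vs Option 1: 13–10
Option 4 vs Option 2: 23–0
Option 4 vs Option 3: 15–8
Option 4 vs Option 5: 23–0
Option 4 beats every other option.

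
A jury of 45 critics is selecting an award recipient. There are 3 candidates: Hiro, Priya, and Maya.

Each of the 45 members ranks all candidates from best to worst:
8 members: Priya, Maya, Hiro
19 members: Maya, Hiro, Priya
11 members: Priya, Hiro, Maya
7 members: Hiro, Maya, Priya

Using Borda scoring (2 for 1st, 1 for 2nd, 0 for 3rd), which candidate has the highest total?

Maya

Hiro: 8×0 + 19×1 + 11×1 + 7×2 = 44
Priya: 8×2 + 19×0 + 11×2 + 7×0 = 38
Maya: 8×1 + 19×2 + 11×0 + 7×1 = 53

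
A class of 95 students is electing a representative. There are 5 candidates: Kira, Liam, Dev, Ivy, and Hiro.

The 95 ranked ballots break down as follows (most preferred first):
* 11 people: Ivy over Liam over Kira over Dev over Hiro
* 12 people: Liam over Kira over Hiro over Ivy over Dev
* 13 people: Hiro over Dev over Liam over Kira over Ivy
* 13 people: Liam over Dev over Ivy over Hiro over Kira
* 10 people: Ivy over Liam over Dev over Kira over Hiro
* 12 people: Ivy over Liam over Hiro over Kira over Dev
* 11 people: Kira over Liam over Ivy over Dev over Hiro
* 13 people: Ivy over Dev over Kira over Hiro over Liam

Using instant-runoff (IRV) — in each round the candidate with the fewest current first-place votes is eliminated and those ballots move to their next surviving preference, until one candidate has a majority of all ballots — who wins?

Round 1: Kira 11, Liam 25, Dev 0, Ivy 46, Hiro 13. Dev eliminated.
Round 2: Kira 11, Liam 25, Ivy 46, Hiro 13. Kira eliminated.
Round 3: Liam 36, Ivy 46, Hiro 13. Hiro eliminated.
Round 4: Liam 49, Ivy 46. Liam has a majority (≥48).

Liam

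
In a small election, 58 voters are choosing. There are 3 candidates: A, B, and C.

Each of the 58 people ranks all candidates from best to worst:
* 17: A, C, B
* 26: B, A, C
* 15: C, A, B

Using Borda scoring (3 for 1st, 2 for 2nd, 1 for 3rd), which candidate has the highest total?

A

A: 17×3 + 26×2 + 15×2 = 133
B: 17×1 + 26×3 + 15×1 = 110
C: 17×2 + 26×1 + 15×3 = 105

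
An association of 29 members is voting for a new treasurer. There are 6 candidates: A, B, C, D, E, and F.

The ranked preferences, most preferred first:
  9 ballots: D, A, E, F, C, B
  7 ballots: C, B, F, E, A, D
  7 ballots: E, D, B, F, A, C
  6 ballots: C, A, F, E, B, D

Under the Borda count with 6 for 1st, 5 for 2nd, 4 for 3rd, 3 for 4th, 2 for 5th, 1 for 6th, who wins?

E

A: 9×5 + 7×2 + 7×2 + 6×5 = 103
B: 9×1 + 7×5 + 7×4 + 6×2 = 84
C: 9×2 + 7×6 + 7×1 + 6×6 = 103
D: 9×6 + 7×1 + 7×5 + 6×1 = 102
E: 9×4 + 7×3 + 7×6 + 6×3 = 117
F: 9×3 + 7×4 + 7×3 + 6×4 = 100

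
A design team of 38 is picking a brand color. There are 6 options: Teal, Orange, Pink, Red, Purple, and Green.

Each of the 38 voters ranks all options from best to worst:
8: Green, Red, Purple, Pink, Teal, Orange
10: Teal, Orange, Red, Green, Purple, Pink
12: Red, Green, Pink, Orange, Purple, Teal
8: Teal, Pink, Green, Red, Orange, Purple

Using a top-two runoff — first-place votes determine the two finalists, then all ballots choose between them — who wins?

Round 1 first-place votes: Teal 18, Orange 0, Pink 0, Red 12, Purple 0, Green 8. Teal and Red advance.
Runoff: Teal is ranked above Red on 18 ballots, Red above Teal on 20.

Red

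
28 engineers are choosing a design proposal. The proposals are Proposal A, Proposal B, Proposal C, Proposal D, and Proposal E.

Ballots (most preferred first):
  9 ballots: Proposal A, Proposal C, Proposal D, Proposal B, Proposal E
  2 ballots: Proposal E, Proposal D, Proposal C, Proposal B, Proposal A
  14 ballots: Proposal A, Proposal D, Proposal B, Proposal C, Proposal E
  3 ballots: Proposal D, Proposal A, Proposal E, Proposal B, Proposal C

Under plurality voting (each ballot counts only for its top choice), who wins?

Proposal A

First-place votes: Proposal A 23, Proposal B 0, Proposal C 0, Proposal D 3, Proposal E 2.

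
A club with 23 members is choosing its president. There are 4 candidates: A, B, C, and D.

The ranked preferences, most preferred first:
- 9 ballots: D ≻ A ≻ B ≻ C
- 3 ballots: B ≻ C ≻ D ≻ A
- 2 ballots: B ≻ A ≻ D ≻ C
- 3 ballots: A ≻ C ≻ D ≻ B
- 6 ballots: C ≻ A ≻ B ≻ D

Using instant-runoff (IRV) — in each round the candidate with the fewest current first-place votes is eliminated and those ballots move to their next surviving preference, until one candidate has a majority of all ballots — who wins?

C

Round 1: A 3, B 5, C 6, D 9. A eliminated.
Round 2: B 5, C 9, D 9. B eliminated.
Round 3: C 12, D 11. C has a majority (≥12).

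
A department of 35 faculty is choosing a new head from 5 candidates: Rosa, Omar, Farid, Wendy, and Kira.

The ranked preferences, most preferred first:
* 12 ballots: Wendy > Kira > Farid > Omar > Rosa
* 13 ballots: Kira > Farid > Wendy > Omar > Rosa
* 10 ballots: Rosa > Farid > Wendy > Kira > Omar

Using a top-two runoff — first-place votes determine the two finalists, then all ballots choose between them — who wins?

Wendy

Round 1 first-place votes: Rosa 10, Omar 0, Farid 0, Wendy 12, Kira 13. Kira and Wendy advance.
Runoff: Kira is ranked above Wendy on 13 ballots, Wendy above Kira on 22.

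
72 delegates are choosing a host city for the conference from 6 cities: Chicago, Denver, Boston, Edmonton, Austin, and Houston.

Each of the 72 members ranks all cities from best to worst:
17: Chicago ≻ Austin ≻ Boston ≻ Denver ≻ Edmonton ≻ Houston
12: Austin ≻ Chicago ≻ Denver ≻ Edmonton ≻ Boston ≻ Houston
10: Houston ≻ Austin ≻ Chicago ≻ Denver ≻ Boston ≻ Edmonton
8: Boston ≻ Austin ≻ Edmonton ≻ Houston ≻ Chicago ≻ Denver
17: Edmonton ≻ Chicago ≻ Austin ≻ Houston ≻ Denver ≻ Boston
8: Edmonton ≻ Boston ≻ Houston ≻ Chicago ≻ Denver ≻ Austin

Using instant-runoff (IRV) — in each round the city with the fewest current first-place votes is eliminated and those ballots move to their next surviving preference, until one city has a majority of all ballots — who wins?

Austin

Round 1: Chicago 17, Denver 0, Boston 8, Edmonton 25, Austin 12, Houston 10. Denver eliminated.
Round 2: Chicago 17, Boston 8, Edmonton 25, Austin 12, Houston 10. Boston eliminated.
Round 3: Chicago 17, Edmonton 25, Austin 20, Houston 10. Houston eliminated.
Round 4: Chicago 17, Edmonton 25, Austin 30. Chicago eliminated.
Round 5: Edmonton 25, Austin 47. Austin has a majority (≥37).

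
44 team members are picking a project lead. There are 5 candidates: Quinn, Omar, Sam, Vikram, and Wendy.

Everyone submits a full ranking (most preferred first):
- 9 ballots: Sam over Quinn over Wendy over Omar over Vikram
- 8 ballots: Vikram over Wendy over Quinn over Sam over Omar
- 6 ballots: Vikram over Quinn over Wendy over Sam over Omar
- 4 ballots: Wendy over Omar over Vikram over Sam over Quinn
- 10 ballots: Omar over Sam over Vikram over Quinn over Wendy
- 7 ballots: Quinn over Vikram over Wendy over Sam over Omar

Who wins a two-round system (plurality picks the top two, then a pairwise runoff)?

Round 1 first-place votes: Quinn 7, Omar 10, Sam 9, Vikram 14, Wendy 4. Vikram and Omar advance.
Runoff: Vikram is ranked above Omar on 21 ballots, Omar above Vikram on 23.

Omar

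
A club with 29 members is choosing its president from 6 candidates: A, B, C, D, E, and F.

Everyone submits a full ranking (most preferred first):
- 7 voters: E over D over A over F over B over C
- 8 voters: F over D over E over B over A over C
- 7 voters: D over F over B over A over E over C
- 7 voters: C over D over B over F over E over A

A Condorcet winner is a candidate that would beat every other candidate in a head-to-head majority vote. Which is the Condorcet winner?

D vs A: 29–0
D vs B: 29–0
D vs C: 22–7
D vs E: 22–7
D vs F: 21–8
D beats every other candidate.

D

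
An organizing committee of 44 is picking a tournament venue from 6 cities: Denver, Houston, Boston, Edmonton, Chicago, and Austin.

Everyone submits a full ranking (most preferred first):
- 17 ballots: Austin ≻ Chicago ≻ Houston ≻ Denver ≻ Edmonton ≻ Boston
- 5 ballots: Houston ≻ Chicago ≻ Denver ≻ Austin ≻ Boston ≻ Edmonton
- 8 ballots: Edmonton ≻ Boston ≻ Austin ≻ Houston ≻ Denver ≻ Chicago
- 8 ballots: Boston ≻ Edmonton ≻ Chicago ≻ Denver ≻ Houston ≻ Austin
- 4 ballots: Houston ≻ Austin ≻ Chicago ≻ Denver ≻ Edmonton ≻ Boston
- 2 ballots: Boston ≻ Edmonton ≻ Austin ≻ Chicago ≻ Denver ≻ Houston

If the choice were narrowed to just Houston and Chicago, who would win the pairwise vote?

Chicago

Houston is ranked above Chicago on 17 ballots; Chicago above Houston on 27.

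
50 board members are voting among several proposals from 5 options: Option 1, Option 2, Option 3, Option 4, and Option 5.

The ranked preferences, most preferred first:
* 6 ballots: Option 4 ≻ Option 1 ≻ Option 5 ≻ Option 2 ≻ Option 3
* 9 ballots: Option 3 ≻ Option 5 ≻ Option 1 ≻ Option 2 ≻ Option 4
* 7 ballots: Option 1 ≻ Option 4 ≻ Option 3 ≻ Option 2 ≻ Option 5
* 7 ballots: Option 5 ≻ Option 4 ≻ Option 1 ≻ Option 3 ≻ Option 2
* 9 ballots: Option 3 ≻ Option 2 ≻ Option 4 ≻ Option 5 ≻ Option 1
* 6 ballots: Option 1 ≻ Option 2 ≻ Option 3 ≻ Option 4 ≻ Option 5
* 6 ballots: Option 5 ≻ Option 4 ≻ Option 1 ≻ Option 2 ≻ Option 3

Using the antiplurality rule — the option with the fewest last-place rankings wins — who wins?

Option 2

Last-place votes: Option 1 9, Option 2 7, Option 3 12, Option 4 9, Option 5 13.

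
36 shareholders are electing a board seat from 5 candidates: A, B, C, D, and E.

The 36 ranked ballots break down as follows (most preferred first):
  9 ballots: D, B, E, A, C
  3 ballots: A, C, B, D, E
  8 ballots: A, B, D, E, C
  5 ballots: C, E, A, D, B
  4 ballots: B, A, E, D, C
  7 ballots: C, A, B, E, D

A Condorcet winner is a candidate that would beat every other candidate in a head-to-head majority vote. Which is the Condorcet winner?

A vs B: 23–13
A vs C: 24–12
A vs D: 27–9
A vs E: 22–14
A beats every other candidate.

A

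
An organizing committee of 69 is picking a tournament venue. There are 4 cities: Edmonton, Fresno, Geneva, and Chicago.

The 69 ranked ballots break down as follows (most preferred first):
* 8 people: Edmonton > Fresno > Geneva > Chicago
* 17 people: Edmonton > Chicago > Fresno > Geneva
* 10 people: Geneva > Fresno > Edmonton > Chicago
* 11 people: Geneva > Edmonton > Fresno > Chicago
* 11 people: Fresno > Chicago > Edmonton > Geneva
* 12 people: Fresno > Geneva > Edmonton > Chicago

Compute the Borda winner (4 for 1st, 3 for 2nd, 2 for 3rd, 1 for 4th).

Edmonton: 8×4 + 17×4 + 10×2 + 11×3 + 11×2 + 12×2 = 199
Fresno: 8×3 + 17×2 + 10×3 + 11×2 + 11×4 + 12×4 = 202
Geneva: 8×2 + 17×1 + 10×4 + 11×4 + 11×1 + 12×3 = 164
Chicago: 8×1 + 17×3 + 10×1 + 11×1 + 11×3 + 12×1 = 125

Fresno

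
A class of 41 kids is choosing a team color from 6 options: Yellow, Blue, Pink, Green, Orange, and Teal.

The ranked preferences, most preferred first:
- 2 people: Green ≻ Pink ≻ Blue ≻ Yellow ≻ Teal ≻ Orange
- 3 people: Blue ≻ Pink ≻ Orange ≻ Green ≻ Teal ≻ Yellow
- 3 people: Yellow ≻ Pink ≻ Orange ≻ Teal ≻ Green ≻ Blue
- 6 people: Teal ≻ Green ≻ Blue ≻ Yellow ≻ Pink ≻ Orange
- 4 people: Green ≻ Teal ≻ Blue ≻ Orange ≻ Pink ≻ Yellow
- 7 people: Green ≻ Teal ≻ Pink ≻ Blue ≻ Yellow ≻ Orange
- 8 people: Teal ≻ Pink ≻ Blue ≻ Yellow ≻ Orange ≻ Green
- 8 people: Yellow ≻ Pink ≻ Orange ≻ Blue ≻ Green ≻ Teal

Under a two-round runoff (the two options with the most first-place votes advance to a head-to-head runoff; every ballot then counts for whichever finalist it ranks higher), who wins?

Green

Round 1 first-place votes: Yellow 11, Blue 3, Pink 0, Green 13, Orange 0, Teal 14. Teal and Green advance.
Runoff: Teal is ranked above Green on 17 ballots, Green above Teal on 24.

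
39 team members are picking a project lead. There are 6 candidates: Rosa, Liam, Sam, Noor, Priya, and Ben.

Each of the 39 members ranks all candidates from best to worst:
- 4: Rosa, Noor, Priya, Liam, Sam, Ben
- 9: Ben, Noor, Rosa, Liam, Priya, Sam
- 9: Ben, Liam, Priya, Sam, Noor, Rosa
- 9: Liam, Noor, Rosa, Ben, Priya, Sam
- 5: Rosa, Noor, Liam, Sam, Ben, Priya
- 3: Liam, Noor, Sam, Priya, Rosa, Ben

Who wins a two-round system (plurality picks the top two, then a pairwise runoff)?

Round 1 first-place votes: Rosa 9, Liam 12, Sam 0, Noor 0, Priya 0, Ben 18. Ben and Liam advance.
Runoff: Ben is ranked above Liam on 18 ballots, Liam above Ben on 21.

Liam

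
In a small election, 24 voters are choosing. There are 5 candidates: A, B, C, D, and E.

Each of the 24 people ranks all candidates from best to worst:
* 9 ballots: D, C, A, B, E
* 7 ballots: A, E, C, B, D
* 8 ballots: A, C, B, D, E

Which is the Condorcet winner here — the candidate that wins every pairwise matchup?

A

A vs B: 24–0
A vs C: 15–9
A vs D: 15–9
A vs E: 24–0
A beats every other candidate.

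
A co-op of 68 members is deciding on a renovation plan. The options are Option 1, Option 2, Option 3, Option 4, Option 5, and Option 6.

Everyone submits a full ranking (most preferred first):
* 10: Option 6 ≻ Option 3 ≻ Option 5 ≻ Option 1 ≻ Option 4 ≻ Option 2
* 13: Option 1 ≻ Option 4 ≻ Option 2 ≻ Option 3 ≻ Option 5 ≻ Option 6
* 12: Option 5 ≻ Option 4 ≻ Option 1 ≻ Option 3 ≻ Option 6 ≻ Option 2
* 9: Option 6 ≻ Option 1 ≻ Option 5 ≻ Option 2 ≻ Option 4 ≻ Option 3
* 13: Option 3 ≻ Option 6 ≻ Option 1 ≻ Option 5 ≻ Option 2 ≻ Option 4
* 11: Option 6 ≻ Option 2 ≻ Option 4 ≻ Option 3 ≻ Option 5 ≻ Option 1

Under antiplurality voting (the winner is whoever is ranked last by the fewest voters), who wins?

Option 5

Last-place votes: Option 1 11, Option 2 22, Option 3 9, Option 4 13, Option 5 0, Option 6 13.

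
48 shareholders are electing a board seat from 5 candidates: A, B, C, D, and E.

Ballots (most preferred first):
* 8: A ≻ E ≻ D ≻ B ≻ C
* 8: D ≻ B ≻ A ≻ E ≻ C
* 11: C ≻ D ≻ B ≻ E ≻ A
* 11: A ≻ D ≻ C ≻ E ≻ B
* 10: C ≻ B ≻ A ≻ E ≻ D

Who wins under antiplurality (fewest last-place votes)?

Last-place votes: A 11, B 11, C 16, D 10, E 0.

E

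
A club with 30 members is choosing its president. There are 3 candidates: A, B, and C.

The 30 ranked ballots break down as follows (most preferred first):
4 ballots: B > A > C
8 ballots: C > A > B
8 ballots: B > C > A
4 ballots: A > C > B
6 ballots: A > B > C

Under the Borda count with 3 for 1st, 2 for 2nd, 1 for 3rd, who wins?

A: 4×2 + 8×2 + 8×1 + 4×3 + 6×3 = 62
B: 4×3 + 8×1 + 8×3 + 4×1 + 6×2 = 60
C: 4×1 + 8×3 + 8×2 + 4×2 + 6×1 = 58

A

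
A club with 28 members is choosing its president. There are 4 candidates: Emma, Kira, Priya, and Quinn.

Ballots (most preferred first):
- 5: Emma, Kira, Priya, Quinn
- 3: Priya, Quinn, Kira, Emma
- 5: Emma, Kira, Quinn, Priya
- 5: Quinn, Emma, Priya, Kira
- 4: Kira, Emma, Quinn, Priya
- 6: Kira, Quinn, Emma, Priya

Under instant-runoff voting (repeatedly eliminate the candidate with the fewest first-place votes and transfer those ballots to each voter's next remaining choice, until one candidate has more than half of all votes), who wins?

Emma

Round 1: Emma 10, Kira 10, Priya 3, Quinn 5. Priya eliminated.
Round 2: Emma 10, Kira 10, Quinn 8. Quinn eliminated.
Round 3: Emma 15, Kira 13. Emma has a majority (≥15).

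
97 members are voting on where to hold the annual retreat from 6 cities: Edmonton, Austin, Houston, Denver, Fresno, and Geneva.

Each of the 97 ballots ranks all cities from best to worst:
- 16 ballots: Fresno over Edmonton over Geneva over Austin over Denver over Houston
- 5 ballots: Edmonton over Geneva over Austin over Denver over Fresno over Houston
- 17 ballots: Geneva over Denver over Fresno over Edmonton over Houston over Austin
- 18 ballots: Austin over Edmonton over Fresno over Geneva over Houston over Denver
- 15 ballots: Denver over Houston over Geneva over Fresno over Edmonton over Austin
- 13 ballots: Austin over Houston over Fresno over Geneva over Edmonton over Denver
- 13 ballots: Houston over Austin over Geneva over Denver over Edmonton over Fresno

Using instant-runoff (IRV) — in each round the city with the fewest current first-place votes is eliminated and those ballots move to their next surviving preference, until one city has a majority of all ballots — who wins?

Round 1: Edmonton 5, Austin 31, Houston 13, Denver 15, Fresno 16, Geneva 17. Edmonton eliminated.
Round 2: Austin 31, Houston 13, Denver 15, Fresno 16, Geneva 22. Houston eliminated.
Round 3: Austin 44, Denver 15, Fresno 16, Geneva 22. Denver eliminated.
Round 4: Austin 44, Fresno 16, Geneva 37. Fresno eliminated.
Round 5: Austin 44, Geneva 53. Geneva has a majority (≥49).

Geneva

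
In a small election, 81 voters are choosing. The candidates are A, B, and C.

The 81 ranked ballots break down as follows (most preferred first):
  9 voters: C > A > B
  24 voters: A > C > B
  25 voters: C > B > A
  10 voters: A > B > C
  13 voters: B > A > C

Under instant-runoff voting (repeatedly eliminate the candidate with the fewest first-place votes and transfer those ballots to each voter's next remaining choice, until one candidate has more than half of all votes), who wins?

A

Round 1: A 34, B 13, C 34. B eliminated.
Round 2: A 47, C 34. A has a majority (≥41).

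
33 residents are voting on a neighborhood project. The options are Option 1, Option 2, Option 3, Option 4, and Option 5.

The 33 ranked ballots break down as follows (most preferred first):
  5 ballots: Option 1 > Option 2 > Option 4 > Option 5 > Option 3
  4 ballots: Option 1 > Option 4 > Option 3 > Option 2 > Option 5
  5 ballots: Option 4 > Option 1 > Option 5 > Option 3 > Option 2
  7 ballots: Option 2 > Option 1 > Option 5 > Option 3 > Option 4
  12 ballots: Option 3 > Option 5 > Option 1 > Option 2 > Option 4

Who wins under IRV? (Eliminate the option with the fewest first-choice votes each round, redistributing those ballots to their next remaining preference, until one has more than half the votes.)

Option 1

Round 1: Option 1 9, Option 2 7, Option 3 12, Option 4 5, Option 5 0. Option 5 eliminated.
Round 2: Option 1 9, Option 2 7, Option 3 12, Option 4 5. Option 4 eliminated.
Round 3: Option 1 14, Option 2 7, Option 3 12. Option 2 eliminated.
Round 4: Option 1 21, Option 3 12. Option 1 has a majority (≥17).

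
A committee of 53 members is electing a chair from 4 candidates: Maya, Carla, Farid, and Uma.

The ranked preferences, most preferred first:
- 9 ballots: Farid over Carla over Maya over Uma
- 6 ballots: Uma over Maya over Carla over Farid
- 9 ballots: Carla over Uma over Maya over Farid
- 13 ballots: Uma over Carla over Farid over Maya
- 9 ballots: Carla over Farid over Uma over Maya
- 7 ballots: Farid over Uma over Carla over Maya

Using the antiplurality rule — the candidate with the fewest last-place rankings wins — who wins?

Carla

Last-place votes: Maya 29, Carla 0, Farid 15, Uma 9.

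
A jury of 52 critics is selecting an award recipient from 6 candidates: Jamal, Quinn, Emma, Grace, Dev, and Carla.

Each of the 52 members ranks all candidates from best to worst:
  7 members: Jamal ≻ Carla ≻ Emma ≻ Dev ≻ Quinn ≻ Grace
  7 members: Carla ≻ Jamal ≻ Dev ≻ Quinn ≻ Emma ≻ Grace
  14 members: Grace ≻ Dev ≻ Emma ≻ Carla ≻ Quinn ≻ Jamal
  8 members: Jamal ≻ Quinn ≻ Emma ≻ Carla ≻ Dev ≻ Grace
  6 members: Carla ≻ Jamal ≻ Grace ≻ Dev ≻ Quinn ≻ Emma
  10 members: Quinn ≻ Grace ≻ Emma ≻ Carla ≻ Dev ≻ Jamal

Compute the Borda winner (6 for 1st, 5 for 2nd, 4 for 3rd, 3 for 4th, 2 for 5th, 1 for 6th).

Jamal: 7×6 + 7×5 + 14×1 + 8×6 + 6×5 + 10×1 = 179
Quinn: 7×2 + 7×3 + 14×2 + 8×5 + 6×2 + 10×6 = 175
Emma: 7×4 + 7×2 + 14×4 + 8×4 + 6×1 + 10×4 = 176
Grace: 7×1 + 7×1 + 14×6 + 8×1 + 6×4 + 10×5 = 180
Dev: 7×3 + 7×4 + 14×5 + 8×2 + 6×3 + 10×2 = 173
Carla: 7×5 + 7×6 + 14×3 + 8×3 + 6×6 + 10×3 = 209

Carla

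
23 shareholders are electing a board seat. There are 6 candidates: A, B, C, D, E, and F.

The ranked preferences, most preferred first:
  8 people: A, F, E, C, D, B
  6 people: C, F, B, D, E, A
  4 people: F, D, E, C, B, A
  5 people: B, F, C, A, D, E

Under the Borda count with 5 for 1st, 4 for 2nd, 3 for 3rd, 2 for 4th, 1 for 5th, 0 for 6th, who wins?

F

A: 8×5 + 6×0 + 4×0 + 5×2 = 50
B: 8×0 + 6×3 + 4×1 + 5×5 = 47
C: 8×2 + 6×5 + 4×2 + 5×3 = 69
D: 8×1 + 6×2 + 4×4 + 5×1 = 41
E: 8×3 + 6×1 + 4×3 + 5×0 = 42
F: 8×4 + 6×4 + 4×5 + 5×4 = 96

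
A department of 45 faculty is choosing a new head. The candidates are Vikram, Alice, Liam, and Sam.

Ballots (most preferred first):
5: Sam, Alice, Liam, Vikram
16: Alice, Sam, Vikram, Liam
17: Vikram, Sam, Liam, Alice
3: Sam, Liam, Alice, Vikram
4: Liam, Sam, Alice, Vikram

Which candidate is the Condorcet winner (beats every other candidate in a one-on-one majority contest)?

Sam

Sam vs Vikram: 28–17
Sam vs Alice: 29–16
Sam vs Liam: 41–4
Sam beats every other candidate.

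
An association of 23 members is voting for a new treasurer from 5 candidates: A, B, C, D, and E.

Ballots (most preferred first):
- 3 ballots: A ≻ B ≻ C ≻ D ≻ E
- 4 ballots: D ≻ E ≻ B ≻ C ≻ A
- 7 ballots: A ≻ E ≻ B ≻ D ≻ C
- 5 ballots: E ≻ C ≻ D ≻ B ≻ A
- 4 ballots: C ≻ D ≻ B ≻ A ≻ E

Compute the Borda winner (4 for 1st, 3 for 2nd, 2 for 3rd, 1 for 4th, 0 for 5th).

E

A: 3×4 + 4×0 + 7×4 + 5×0 + 4×1 = 44
B: 3×3 + 4×2 + 7×2 + 5×1 + 4×2 = 44
C: 3×2 + 4×1 + 7×0 + 5×3 + 4×4 = 41
D: 3×1 + 4×4 + 7×1 + 5×2 + 4×3 = 48
E: 3×0 + 4×3 + 7×3 + 5×4 + 4×0 = 53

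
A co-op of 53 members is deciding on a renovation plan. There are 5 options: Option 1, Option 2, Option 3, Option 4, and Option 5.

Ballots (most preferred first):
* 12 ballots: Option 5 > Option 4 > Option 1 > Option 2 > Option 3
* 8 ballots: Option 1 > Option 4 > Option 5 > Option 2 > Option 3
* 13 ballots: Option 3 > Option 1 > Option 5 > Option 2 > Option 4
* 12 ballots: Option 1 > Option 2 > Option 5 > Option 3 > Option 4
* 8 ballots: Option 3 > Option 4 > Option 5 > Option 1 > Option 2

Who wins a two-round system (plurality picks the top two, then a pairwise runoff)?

Round 1 first-place votes: Option 1 20, Option 2 0, Option 3 21, Option 4 0, Option 5 12. Option 3 and Option 1 advance.
Runoff: Option 3 is ranked above Option 1 on 21 ballots, Option 1 above Option 3 on 32.

Option 1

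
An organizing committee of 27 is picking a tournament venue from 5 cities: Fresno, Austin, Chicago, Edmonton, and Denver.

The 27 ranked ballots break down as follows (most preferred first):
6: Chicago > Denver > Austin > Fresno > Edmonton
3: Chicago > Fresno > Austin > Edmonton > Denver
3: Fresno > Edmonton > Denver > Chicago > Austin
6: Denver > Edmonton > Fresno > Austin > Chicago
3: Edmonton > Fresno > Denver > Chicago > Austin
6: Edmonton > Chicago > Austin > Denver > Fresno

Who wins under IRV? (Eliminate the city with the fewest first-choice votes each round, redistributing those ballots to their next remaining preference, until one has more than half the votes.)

Round 1: Fresno 3, Austin 0, Chicago 9, Edmonton 9, Denver 6. Austin eliminated.
Round 2: Fresno 3, Chicago 9, Edmonton 9, Denver 6. Fresno eliminated.
Round 3: Chicago 9, Edmonton 12, Denver 6. Denver eliminated.
Round 4: Chicago 9, Edmonton 18. Edmonton has a majority (≥14).

Edmonton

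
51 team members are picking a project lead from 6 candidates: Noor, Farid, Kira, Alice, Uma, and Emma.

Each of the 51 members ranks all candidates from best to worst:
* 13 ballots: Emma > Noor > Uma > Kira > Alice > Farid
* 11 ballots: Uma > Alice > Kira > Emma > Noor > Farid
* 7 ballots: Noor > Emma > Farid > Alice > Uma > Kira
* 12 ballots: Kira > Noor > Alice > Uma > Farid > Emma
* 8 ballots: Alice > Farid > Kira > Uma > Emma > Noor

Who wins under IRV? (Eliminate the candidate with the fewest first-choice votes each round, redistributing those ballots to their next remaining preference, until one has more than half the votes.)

Kira

Round 1: Noor 7, Farid 0, Kira 12, Alice 8, Uma 11, Emma 13. Farid eliminated.
Round 2: Noor 7, Kira 12, Alice 8, Uma 11, Emma 13. Noor eliminated.
Round 3: Kira 12, Alice 8, Uma 11, Emma 20. Alice eliminated.
Round 4: Kira 20, Uma 11, Emma 20. Uma eliminated.
Round 5: Kira 31, Emma 20. Kira has a majority (≥26).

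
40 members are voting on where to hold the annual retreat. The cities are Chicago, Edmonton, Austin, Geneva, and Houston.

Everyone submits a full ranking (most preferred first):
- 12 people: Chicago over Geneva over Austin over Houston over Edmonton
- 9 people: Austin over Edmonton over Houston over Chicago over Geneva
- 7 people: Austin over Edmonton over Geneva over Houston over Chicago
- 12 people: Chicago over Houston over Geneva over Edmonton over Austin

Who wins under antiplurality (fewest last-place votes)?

Houston

Last-place votes: Chicago 7, Edmonton 12, Austin 12, Geneva 9, Houston 0.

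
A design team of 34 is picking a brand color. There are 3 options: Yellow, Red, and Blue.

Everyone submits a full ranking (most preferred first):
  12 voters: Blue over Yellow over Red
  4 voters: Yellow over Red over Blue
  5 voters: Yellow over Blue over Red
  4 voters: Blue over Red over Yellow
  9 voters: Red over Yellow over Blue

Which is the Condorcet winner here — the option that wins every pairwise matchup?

Yellow

Yellow vs Red: 21–13
Yellow vs Blue: 18–16
Yellow beats every other option.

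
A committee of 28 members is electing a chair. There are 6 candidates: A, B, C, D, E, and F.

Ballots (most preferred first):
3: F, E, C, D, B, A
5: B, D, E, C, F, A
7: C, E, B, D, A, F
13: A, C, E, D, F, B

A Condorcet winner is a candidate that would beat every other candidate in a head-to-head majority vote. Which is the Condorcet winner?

C

C vs A: 15–13
C vs B: 23–5
C vs D: 23–5
C vs E: 20–8
C vs F: 25–3
C beats every other candidate.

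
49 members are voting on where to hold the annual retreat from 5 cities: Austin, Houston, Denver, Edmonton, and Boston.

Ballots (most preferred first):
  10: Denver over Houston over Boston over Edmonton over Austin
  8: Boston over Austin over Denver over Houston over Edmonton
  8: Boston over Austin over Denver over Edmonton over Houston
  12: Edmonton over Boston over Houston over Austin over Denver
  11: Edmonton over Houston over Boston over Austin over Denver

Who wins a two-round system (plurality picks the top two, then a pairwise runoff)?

Round 1 first-place votes: Austin 0, Houston 0, Denver 10, Edmonton 23, Boston 16. Edmonton and Boston advance.
Runoff: Edmonton is ranked above Boston on 23 ballots, Boston above Edmonton on 26.

Boston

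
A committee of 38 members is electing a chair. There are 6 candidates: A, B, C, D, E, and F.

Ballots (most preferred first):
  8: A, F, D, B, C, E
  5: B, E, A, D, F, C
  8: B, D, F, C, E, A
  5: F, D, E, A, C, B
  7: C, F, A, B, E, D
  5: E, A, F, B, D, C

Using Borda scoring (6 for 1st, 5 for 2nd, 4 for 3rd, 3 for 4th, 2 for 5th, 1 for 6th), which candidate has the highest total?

F

A: 8×6 + 5×4 + 8×1 + 5×3 + 7×4 + 5×5 = 144
B: 8×3 + 5×6 + 8×6 + 5×1 + 7×3 + 5×3 = 143
C: 8×2 + 5×1 + 8×3 + 5×2 + 7×6 + 5×1 = 102
D: 8×4 + 5×3 + 8×5 + 5×5 + 7×1 + 5×2 = 129
E: 8×1 + 5×5 + 8×2 + 5×4 + 7×2 + 5×6 = 113
F: 8×5 + 5×2 + 8×4 + 5×6 + 7×5 + 5×4 = 167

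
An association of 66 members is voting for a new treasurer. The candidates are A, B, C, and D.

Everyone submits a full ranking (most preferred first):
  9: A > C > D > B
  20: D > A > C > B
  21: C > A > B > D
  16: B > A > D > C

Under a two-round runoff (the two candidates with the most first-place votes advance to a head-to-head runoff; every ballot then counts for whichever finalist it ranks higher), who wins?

Round 1 first-place votes: A 9, B 16, C 21, D 20. C and D advance.
Runoff: C is ranked above D on 30 ballots, D above C on 36.

D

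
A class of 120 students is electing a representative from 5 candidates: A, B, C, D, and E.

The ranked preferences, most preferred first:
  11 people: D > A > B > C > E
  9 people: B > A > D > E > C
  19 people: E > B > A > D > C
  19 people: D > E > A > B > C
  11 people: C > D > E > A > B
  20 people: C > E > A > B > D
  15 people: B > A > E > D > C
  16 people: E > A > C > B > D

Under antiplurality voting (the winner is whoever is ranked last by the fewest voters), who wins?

A

Last-place votes: A 0, B 11, C 62, D 36, E 11.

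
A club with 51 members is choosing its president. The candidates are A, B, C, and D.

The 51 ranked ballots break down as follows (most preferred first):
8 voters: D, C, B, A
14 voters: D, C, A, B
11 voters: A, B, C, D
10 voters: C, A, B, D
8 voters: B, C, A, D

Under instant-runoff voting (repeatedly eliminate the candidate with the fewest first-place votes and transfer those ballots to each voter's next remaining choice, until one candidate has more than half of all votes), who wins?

C

Round 1: A 11, B 8, C 10, D 22. B eliminated.
Round 2: A 11, C 18, D 22. A eliminated.
Round 3: C 29, D 22. C has a majority (≥26).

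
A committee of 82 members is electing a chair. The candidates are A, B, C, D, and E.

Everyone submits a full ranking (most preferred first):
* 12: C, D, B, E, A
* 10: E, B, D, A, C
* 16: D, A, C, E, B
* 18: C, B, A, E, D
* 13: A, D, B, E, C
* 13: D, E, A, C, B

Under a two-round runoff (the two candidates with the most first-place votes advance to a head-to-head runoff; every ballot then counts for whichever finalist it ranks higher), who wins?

D

Round 1 first-place votes: A 13, B 0, C 30, D 29, E 10. C and D advance.
Runoff: C is ranked above D on 30 ballots, D above C on 52.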